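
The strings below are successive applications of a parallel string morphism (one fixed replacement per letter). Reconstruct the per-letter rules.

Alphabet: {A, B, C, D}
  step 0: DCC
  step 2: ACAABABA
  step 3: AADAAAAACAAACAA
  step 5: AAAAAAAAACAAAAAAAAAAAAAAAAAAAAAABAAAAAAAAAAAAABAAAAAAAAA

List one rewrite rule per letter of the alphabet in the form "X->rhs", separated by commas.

  step 2 ⇒ step 3: ACAABABA ⇒ AA·D·AA·AA·AC·AA·AC·AA
    A ↦ AA
    B ↦ AC
    C ↦ D
    D ↦ BA  (constrained at step 0)

A->AA, B->AC, C->D, D->BA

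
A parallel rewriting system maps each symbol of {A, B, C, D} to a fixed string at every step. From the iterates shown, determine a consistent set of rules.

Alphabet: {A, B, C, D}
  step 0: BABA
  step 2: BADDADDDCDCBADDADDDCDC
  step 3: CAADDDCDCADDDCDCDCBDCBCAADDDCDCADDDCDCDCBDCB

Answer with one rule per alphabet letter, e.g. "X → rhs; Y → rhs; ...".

A->ADD, B->CA, C->B, D->DC

  step 2 ⇒ step 3: BADDADDDCDCBADDADDDCDC ⇒ CA·ADD·DC·DC·ADD·DC·DC·DC·B·DC·B·CA·ADD·DC·DC·ADD·DC·DC·DC·B·DC·B
    A ↦ ADD
    B ↦ CA
    C ↦ B
    D ↦ DC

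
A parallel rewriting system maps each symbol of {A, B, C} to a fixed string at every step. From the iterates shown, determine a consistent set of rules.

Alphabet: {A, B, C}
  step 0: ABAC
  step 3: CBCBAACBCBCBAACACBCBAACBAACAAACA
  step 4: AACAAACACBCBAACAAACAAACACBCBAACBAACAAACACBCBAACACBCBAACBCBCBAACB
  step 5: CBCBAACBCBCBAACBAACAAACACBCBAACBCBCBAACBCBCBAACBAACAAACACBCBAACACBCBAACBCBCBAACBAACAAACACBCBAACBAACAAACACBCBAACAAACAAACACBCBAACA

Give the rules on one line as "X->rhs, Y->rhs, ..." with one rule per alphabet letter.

A->CB, B->CA, C->AA

  step 4 ⇒ step 5: AACAAACACBCBAACAAACAAACACBCBAACBAACAAACACBCBAACACBCBAACBCBCBAACB ⇒ CB·CB·AA·CB·CB·CB·AA·CB·AA·CA·AA·CA·CB·CB·AA·CB·CB·CB·AA·CB·CB·CB·AA·CB·AA·CA·AA·CA·CB·CB·AA·CA·CB·CB·AA·CB·CB·CB·AA·CB·AA·CA·AA·CA·CB·CB·AA·CB·AA·CA·AA·CA·CB·CB·AA·CA·AA·CA·AA·CA·CB·CB·AA·CA
    A ↦ CB
    B ↦ CA
    C ↦ AA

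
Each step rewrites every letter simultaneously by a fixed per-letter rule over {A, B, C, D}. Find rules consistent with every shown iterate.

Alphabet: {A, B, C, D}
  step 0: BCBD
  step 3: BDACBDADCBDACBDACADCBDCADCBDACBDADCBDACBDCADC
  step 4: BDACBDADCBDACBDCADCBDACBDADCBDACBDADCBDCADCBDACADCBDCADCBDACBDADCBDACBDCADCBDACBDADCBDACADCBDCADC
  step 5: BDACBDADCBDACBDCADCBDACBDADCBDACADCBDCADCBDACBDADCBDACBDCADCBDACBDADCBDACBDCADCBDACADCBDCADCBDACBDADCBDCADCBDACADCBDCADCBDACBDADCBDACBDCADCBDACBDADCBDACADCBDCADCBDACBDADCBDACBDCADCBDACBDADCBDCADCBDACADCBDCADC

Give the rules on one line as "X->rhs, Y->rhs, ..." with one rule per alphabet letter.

  step 4 ⇒ step 5: BDACBDADCBDACBDCADCBDACBDADCBDACBDADCBDCADCBDACADCBDCADCBDACBDADCBDACBDCADCBDACBDADCBDACADCBDCADC ⇒ BDA·C·BD·ADC·BDA·C·BD·C·ADC·BDA·C·BD·ADC·BDA·C·ADC·BD·C·ADC·BDA·C·BD·ADC·BDA·C·BD·C·ADC·BDA·C·BD·ADC·BDA·C·BD·C·ADC·BDA·C·ADC·BD·C·ADC·BDA·C·BD·ADC·BD·C·ADC·BDA·C·ADC·BD·C·ADC·BDA·C·BD·ADC·BDA·C·BD·C·ADC·BDA·C·BD·ADC·BDA·C·ADC·BD·C·ADC·BDA·C·BD·ADC·BDA·C·BD·C·ADC·BDA·C·BD·ADC·BD·C·ADC·BDA·C·ADC·BD·C·ADC
    A ↦ BD
    B ↦ BDA
    C ↦ ADC
    D ↦ C

A->BD, B->BDA, C->ADC, D->C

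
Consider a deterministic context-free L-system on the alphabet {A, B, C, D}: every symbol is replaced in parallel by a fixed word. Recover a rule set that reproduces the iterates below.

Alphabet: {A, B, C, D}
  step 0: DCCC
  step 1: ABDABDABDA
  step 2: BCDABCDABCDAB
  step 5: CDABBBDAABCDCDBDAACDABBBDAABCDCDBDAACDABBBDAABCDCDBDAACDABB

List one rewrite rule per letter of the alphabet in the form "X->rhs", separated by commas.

  step 1 ⇒ step 2: ABDABDABDA ⇒ B·CD·A·B·CD·A·B·CD·A·B
    A ↦ B
    B ↦ CD
    D ↦ A
  step 0 ⇒ step 1: DCCC ⇒ A·BDA·BDA·BDA
    C ↦ BDA

A->B, B->CD, C->BDA, D->A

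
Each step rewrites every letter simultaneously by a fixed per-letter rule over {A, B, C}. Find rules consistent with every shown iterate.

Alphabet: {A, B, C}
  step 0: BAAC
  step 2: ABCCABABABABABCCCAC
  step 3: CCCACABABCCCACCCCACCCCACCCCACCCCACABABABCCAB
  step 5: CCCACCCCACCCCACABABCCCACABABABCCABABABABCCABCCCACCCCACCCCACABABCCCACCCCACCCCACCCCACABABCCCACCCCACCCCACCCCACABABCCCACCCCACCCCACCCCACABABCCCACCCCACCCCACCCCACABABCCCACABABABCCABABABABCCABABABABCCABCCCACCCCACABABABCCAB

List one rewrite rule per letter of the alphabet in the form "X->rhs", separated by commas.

  step 2 ⇒ step 3: ABCCABABABABABCCCAC ⇒ CC·CAC·AB·AB·CC·CAC·CC·CAC·CC·CAC·CC·CAC·CC·CAC·AB·AB·AB·CC·AB
    A ↦ CC
    B ↦ CAC
    C ↦ AB

A->CC, B->CAC, C->AB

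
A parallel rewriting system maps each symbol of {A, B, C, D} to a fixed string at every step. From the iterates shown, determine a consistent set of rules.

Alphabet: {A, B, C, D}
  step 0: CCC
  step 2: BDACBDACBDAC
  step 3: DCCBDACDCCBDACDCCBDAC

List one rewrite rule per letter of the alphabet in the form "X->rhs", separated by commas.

A->BD, B->D, C->AC, D->CC

  step 2 ⇒ step 3: BDACBDACBDAC ⇒ D·CC·BD·AC·D·CC·BD·AC·D·CC·BD·AC
    A ↦ BD
    B ↦ D
    C ↦ AC
    D ↦ CC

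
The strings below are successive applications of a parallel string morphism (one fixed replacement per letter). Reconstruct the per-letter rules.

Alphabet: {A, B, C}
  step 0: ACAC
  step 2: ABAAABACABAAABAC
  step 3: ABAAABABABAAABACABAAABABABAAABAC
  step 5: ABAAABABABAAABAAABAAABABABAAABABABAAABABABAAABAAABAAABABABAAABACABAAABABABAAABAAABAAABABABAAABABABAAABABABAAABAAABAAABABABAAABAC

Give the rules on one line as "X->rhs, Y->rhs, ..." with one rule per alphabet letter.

A->AB, B->AA, C->AC

  step 2 ⇒ step 3: ABAAABACABAAABAC ⇒ AB·AA·AB·AB·AB·AA·AB·AC·AB·AA·AB·AB·AB·AA·AB·AC
    A ↦ AB
    B ↦ AA
    C ↦ AC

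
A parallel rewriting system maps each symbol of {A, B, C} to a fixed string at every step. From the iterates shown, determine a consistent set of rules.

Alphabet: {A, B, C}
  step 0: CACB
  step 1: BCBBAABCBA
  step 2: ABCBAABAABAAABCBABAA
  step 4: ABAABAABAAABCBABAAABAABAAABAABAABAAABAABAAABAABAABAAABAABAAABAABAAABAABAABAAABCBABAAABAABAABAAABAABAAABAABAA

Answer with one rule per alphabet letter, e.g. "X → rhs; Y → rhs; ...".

  step 1 ⇒ step 2: BCBBAABCBA ⇒ A·BCB·A·A·BAA·BAA·A·BCB·A·BAA
    A ↦ BAA
    B ↦ A
    C ↦ BCB

A->BAA, B->A, C->BCB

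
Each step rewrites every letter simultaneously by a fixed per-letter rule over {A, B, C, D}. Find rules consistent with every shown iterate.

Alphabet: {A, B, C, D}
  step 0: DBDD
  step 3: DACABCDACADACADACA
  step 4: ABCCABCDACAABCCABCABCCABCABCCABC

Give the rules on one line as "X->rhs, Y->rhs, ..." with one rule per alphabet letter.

A->BC, B->DA, C->CA, D->A

  step 3 ⇒ step 4: DACABCDACADACADACA ⇒ A·BC·CA·BC·DA·CA·A·BC·CA·BC·A·BC·CA·BC·A·BC·CA·BC
    A ↦ BC
    B ↦ DA
    C ↦ CA
    D ↦ A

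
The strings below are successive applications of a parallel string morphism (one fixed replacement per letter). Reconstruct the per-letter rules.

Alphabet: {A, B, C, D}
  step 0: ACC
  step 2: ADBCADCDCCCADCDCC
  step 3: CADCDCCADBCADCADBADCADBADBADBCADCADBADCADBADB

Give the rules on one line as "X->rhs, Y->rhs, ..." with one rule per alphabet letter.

A->C, B->DCC, C->ADB, D->ADC

  step 2 ⇒ step 3: ADBCADCDCCCADCDCC ⇒ C·ADC·DCC·ADB·C·ADC·ADB·ADC·ADB·ADB·ADB·C·ADC·ADB·ADC·ADB·ADB
    A ↦ C
    B ↦ DCC
    C ↦ ADB
    D ↦ ADC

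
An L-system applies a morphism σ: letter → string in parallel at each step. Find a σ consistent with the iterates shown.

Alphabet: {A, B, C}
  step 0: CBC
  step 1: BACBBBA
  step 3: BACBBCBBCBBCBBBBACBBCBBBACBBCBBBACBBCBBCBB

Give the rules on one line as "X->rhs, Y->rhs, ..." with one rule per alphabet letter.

  step 0 ⇒ step 1: CBC ⇒ BA·CBB·BA
    B ↦ CBB
    C ↦ BA
    A ↦ B  (constrained at step 1)

A->B, B->CBB, C->BA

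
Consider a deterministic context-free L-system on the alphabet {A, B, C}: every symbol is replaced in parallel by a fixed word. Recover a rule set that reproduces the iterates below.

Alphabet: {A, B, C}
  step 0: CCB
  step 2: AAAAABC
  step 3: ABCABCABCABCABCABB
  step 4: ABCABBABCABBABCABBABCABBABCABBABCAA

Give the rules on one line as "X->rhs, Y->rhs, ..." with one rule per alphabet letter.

A->ABC, B->A, C->BB

  step 3 ⇒ step 4: ABCABCABCABCABCABB ⇒ ABC·A·BB·ABC·A·BB·ABC·A·BB·ABC·A·BB·ABC·A·BB·ABC·A·A
    A ↦ ABC
    B ↦ A
    C ↦ BB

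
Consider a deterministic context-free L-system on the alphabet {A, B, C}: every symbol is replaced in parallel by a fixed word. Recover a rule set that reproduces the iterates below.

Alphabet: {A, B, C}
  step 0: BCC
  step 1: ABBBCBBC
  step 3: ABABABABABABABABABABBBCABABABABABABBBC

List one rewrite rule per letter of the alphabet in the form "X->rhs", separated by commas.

A->AB, B->AB, C->BBC

  step 0 ⇒ step 1: BCC ⇒ AB·BBC·BBC
    B ↦ AB
    C ↦ BBC
    A ↦ AB  (constrained at step 1)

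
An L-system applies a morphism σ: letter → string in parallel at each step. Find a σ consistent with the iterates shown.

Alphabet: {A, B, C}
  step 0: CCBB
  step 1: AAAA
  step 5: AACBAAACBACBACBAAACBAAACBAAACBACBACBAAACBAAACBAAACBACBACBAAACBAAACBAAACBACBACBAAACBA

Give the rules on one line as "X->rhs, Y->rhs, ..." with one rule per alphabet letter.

A->CBA, B->A, C->A

  step 0 ⇒ step 1: CCBB ⇒ A·A·A·A
    B ↦ A
    C ↦ A
    A ↦ CBA  (constrained at step 1)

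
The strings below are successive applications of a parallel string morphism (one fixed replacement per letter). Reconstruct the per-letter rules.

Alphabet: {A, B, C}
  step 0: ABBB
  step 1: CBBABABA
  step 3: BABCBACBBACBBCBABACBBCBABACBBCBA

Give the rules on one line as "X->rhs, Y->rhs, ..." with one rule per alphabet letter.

A->CB, B->BA, C->BC

  step 0 ⇒ step 1: ABBB ⇒ CB·BA·BA·BA
    A ↦ CB
    B ↦ BA
    C ↦ BC  (constrained at step 1)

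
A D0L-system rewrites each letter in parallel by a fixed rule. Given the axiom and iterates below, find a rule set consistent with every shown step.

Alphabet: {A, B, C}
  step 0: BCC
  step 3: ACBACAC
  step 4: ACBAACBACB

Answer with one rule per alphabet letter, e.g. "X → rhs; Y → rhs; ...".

  step 3 ⇒ step 4: ACBACAC ⇒ AC·B·A·AC·B·AC·B
    A ↦ AC
    B ↦ A
    C ↦ B

A->AC, B->A, C->B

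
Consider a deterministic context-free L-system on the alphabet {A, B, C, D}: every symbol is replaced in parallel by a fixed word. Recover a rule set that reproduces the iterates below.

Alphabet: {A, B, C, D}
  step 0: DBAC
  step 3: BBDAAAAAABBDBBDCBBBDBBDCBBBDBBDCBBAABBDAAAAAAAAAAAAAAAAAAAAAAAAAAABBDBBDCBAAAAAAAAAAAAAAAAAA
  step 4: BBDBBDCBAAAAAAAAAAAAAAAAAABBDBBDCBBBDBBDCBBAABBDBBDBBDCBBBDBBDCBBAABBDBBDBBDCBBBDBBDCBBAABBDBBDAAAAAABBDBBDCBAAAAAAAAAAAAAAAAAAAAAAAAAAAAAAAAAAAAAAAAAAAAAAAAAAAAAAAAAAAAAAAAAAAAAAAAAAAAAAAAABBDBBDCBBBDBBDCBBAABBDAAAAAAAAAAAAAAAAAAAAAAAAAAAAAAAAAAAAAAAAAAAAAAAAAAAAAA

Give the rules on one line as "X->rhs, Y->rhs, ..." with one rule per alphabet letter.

  step 3 ⇒ step 4: BBDAAAAAABBDBBDCBBBDBBDCBBBDBBDCBBAABBDAAAAAAAAAAAAAAAAAAAAAAAAAAABBDBBDCBAAAAAAAAAAAAAAAAAA ⇒ BBD·BBD·CB·AAA·AAA·AAA·AAA·AAA·AAA·BBD·BBD·CB·BBD·BBD·CB·BAA·BBD·BBD·BBD·CB·BBD·BBD·CB·BAA·BBD·BBD·BBD·CB·BBD·BBD·CB·BAA·BBD·BBD·AAA·AAA·BBD·BBD·CB·AAA·AAA·AAA·AAA·AAA·AAA·AAA·AAA·AAA·AAA·AAA·AAA·AAA·AAA·AAA·AAA·AAA·AAA·AAA·AAA·AAA·AAA·AAA·AAA·AAA·AAA·AAA·BBD·BBD·CB·BBD·BBD·CB·BAA·BBD·AAA·AAA·AAA·AAA·AAA·AAA·AAA·AAA·AAA·AAA·AAA·AAA·AAA·AAA·AAA·AAA·AAA·AAA
    A ↦ AAA
    B ↦ BBD
    C ↦ BAA
    D ↦ CB

A->AAA, B->BBD, C->BAA, D->CB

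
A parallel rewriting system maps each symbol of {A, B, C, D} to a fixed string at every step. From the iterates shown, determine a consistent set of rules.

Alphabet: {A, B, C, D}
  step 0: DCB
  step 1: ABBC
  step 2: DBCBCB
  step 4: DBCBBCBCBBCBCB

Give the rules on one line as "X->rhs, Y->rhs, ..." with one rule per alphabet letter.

  step 1 ⇒ step 2: ABBC ⇒ D·BC·BC·B
    A ↦ D
    B ↦ BC
    C ↦ B
  step 0 ⇒ step 1: DCB ⇒ A·B·BC
    D ↦ A

A->D, B->BC, C->B, D->A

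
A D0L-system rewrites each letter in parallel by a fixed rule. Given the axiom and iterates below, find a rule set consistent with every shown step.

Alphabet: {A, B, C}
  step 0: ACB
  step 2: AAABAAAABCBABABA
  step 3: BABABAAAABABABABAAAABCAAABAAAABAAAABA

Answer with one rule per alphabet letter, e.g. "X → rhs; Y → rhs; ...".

  step 2 ⇒ step 3: AAABAAAABCBABABA ⇒ BA·BA·BA·AAA·BA·BA·BA·BA·AAA·BC·AAA·BA·AAA·BA·AAA·BA
    A ↦ BA
    B ↦ AAA
    C ↦ BC

A->BA, B->AAA, C->BC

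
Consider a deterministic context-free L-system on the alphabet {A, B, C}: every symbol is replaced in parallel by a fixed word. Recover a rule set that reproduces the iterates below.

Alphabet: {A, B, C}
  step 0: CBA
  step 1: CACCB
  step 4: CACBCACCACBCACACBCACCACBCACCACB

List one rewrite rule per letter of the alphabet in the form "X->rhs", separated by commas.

  step 0 ⇒ step 1: CBA ⇒ CA·C·CB
    A ↦ CB
    B ↦ C
    C ↦ CA

A->CB, B->C, C->CA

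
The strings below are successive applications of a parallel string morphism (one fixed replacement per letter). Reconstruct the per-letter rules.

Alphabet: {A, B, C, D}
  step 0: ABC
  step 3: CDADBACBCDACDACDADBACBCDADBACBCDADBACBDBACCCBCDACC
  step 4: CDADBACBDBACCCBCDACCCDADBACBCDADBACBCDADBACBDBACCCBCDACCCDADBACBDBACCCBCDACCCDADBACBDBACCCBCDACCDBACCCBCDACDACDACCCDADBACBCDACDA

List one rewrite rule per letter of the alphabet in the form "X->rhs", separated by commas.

  step 3 ⇒ step 4: CDADBACBCDACDACDADBACBCDADBACBCDADBACBDBACCCBCDACC ⇒ CDA·DBA·CB·DBA·CC·CB·CDA·CC·CDA·DBA·CB·CDA·DBA·CB·CDA·DBA·CB·DBA·CC·CB·CDA·CC·CDA·DBA·CB·DBA·CC·CB·CDA·CC·CDA·DBA·CB·DBA·CC·CB·CDA·CC·DBA·CC·CB·CDA·CDA·CDA·CC·CDA·DBA·CB·CDA·CDA
    A ↦ CB
    B ↦ CC
    C ↦ CDA
    D ↦ DBA

A->CB, B->CC, C->CDA, D->DBA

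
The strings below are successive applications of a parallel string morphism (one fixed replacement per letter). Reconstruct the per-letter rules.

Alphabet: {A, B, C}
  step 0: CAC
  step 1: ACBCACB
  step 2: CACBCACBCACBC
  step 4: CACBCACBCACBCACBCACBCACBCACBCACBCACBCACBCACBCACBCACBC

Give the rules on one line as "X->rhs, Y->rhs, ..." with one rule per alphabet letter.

A->C, B->C, C->ACB

  step 1 ⇒ step 2: ACBCACB ⇒ C·ACB·C·ACB·C·ACB·C
    A ↦ C
    B ↦ C
    C ↦ ACB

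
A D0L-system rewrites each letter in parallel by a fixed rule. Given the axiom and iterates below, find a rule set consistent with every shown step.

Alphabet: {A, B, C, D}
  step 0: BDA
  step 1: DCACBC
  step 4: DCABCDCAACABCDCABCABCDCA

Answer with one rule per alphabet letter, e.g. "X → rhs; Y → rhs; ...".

A->BC, B->DC, C->A, D->AC

  step 0 ⇒ step 1: BDA ⇒ DC·AC·BC
    A ↦ BC
    B ↦ DC
    D ↦ AC
    C ↦ A  (constrained at step 1)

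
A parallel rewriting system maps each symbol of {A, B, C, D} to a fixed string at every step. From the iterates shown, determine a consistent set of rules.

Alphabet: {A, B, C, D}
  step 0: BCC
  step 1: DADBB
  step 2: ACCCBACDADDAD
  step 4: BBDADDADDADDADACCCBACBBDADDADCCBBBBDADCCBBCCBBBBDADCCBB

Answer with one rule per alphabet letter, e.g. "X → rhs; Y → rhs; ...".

  step 1 ⇒ step 2: DADBB ⇒ AC·CCB·AC·DAD·DAD
    A ↦ CCB
    B ↦ DAD
    D ↦ AC
  step 0 ⇒ step 1: BCC ⇒ DAD·B·B
    C ↦ B

A->CCB, B->DAD, C->B, D->AC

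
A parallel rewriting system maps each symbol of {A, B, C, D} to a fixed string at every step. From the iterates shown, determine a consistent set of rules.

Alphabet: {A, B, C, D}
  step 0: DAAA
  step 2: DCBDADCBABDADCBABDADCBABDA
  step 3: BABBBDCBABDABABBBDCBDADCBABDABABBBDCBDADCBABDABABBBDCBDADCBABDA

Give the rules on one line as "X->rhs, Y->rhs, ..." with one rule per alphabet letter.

A->BDA, B->DC, C->BBB, D->BA

  step 2 ⇒ step 3: DCBDADCBABDADCBABDADCBABDA ⇒ BA·BBB·DC·BA·BDA·BA·BBB·DC·BDA·DC·BA·BDA·BA·BBB·DC·BDA·DC·BA·BDA·BA·BBB·DC·BDA·DC·BA·BDA
    A ↦ BDA
    B ↦ DC
    C ↦ BBB
    D ↦ BA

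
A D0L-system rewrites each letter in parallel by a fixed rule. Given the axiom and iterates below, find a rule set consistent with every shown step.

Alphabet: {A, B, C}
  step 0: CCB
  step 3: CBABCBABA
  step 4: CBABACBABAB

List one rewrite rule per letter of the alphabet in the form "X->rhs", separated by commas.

A->B, B->A, C->CB

  step 3 ⇒ step 4: CBABCBABA ⇒ CB·A·B·A·CB·A·B·A·B
    A ↦ B
    B ↦ A
    C ↦ CB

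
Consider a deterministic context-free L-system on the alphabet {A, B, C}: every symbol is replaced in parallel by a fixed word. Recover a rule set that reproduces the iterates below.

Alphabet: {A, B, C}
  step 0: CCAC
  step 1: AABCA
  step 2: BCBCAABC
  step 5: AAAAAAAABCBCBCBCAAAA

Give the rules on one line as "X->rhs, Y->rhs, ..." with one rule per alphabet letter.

A->BC, B->A, C->A

  step 1 ⇒ step 2: AABCA ⇒ BC·BC·A·A·BC
    A ↦ BC
    B ↦ A
    C ↦ A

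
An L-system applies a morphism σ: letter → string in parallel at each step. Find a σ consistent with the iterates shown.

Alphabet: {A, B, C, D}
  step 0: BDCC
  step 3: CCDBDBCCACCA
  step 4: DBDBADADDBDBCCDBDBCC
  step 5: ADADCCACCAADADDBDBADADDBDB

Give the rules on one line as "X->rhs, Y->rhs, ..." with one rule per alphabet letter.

  step 4 ⇒ step 5: DBDBADADDBDBCCDBDBCC ⇒ A·D·A·D·CC·A·CC·A·A·D·A·D·DB·DB·A·D·A·D·DB·DB
    A ↦ CC
    B ↦ D
    C ↦ DB
    D ↦ A

A->CC, B->D, C->DB, D->A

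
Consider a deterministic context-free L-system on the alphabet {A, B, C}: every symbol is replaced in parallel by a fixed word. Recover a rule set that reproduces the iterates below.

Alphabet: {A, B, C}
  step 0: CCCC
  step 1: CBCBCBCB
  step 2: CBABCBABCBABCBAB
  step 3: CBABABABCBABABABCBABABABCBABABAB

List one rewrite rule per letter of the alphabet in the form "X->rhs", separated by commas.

A->AB, B->AB, C->CB

  step 2 ⇒ step 3: CBABCBABCBABCBAB ⇒ CB·AB·AB·AB·CB·AB·AB·AB·CB·AB·AB·AB·CB·AB·AB·AB
    A ↦ AB
    B ↦ AB
    C ↦ CB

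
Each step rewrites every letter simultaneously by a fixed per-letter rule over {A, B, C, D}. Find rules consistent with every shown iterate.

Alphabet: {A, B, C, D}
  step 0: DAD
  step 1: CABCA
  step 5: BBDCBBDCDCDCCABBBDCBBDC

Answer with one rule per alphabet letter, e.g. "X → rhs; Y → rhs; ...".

A->B, B->DC, C->B, D->CA

  step 0 ⇒ step 1: DAD ⇒ CA·B·CA
    A ↦ B
    D ↦ CA
    B ↦ DC  (constrained at step 1)
    C ↦ B  (constrained at step 1)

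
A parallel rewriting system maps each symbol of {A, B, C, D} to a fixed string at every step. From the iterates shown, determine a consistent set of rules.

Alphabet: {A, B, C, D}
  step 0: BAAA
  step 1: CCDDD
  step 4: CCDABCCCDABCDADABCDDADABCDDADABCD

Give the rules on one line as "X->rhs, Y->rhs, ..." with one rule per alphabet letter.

  step 0 ⇒ step 1: BAAA ⇒ CC·D·D·D
    A ↦ D
    B ↦ CC
    C ↦ DA  (constrained at step 1)
    D ↦ BC  (constrained at step 1)

A->D, B->CC, C->DA, D->BC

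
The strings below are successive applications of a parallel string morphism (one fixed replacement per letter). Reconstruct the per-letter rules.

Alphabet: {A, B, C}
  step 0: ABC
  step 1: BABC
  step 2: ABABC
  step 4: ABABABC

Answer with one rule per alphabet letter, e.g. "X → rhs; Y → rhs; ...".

  step 1 ⇒ step 2: BABC ⇒ A·B·A·BC
    A ↦ B
    B ↦ A
    C ↦ BC

A->B, B->A, C->BC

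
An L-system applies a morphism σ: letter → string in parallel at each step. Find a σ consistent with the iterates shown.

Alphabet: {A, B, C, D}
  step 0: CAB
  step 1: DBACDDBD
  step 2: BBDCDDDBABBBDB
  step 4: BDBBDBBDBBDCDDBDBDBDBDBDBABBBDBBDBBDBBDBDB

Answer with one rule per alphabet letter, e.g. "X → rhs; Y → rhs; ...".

A->CDD, B->BD, C->DBA, D->B

  step 1 ⇒ step 2: DBACDDBD ⇒ B·BD·CDD·DBA·B·B·BD·B
    A ↦ CDD
    B ↦ BD
    C ↦ DBA
    D ↦ B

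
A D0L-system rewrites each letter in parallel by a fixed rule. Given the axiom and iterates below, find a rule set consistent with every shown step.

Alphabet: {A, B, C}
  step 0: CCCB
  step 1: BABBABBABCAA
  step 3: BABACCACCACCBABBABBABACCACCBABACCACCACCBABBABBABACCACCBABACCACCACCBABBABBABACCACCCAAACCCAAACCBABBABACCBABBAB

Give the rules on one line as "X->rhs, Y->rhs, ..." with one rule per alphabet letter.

A->ACC, B->CAA, C->BAB

  step 0 ⇒ step 1: CCCB ⇒ BAB·BAB·BAB·CAA
    B ↦ CAA
    C ↦ BAB
    A ↦ ACC  (constrained at step 1)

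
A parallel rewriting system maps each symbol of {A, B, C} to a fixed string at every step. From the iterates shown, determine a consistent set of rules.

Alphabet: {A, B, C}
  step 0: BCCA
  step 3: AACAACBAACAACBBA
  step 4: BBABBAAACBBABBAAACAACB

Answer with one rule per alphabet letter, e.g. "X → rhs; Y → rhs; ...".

  step 3 ⇒ step 4: AACAACBAACAACBBA ⇒ B·B·A·B·B·A·AAC·B·B·A·B·B·A·AAC·AAC·B
    A ↦ B
    B ↦ AAC
    C ↦ A

A->B, B->AAC, C->A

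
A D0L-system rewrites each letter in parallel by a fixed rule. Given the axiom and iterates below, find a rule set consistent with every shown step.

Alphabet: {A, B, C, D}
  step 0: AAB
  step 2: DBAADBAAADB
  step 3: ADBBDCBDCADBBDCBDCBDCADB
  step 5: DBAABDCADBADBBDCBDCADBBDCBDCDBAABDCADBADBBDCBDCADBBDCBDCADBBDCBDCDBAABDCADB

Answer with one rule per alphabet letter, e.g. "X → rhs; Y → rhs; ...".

  step 2 ⇒ step 3: DBAADBAAADB ⇒ A·DB·BDC·BDC·A·DB·BDC·BDC·BDC·A·DB
    A ↦ BDC
    B ↦ DB
    D ↦ A
    C ↦ A  (constrained at step 3)

A->BDC, B->DB, C->A, D->A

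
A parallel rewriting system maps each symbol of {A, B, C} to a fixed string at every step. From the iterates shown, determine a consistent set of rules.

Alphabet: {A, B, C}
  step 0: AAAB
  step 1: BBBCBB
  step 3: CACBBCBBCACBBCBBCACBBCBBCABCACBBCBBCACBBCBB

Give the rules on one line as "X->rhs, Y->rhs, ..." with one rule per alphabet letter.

A->B, B->CBB, C->CA

  step 0 ⇒ step 1: AAAB ⇒ B·B·B·CBB
    A ↦ B
    B ↦ CBB
    C ↦ CA  (constrained at step 1)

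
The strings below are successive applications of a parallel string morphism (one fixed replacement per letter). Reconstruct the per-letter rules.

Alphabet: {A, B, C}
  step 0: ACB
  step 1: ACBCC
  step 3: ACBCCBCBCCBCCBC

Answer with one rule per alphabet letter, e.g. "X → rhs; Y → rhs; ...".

  step 0 ⇒ step 1: ACB ⇒ AC·BC·C
    A ↦ AC
    B ↦ C
    C ↦ BC

A->AC, B->C, C->BC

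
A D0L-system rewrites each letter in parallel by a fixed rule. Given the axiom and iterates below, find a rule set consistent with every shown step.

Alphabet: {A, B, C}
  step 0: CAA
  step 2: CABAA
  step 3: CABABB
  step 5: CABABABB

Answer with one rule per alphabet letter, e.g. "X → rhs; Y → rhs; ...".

A->B, B->A, C->CA

  step 2 ⇒ step 3: CABAA ⇒ CA·B·A·B·B
    A ↦ B
    B ↦ A
    C ↦ CA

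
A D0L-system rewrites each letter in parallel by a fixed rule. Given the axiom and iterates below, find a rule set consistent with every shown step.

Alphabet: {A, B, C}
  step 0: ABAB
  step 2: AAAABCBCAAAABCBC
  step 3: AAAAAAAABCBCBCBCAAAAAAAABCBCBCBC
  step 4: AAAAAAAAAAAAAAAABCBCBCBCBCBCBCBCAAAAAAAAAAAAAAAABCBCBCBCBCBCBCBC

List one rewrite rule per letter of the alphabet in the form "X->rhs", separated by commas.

A->AA, B->BC, C->BC

  step 3 ⇒ step 4: AAAAAAAABCBCBCBCAAAAAAAABCBCBCBC ⇒ AA·AA·AA·AA·AA·AA·AA·AA·BC·BC·BC·BC·BC·BC·BC·BC·AA·AA·AA·AA·AA·AA·AA·AA·BC·BC·BC·BC·BC·BC·BC·BC
    A ↦ AA
    B ↦ BC
    C ↦ BC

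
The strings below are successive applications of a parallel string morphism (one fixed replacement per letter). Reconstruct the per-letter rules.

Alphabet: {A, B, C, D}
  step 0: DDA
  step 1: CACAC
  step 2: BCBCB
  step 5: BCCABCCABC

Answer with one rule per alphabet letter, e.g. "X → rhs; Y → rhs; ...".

  step 1 ⇒ step 2: CACAC ⇒ B·C·B·C·B
    A ↦ C
    C ↦ B
    B ↦ D  (constrained at step 2)
  step 0 ⇒ step 1: DDA ⇒ CA·CA·C
    D ↦ CA

A->C, B->D, C->B, D->CA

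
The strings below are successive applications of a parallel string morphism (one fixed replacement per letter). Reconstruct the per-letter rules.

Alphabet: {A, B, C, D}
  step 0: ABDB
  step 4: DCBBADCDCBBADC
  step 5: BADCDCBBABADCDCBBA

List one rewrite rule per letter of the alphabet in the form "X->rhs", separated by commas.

  step 4 ⇒ step 5: DCBBADCDCBBADC ⇒ B·A·DC·DC·B·B·A·B·A·DC·DC·B·B·A
    A ↦ B
    B ↦ DC
    C ↦ A
    D ↦ B

A->B, B->DC, C->A, D->B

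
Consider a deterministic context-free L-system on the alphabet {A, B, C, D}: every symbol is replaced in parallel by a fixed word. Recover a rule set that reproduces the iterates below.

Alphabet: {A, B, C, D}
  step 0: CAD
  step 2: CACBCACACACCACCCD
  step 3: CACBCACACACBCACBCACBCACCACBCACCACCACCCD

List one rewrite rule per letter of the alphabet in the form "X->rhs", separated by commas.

A->B, B->A, C->CAC, D->CCD

  step 2 ⇒ step 3: CACBCACACACCACCCD ⇒ CAC·B·CAC·A·CAC·B·CAC·B·CAC·B·CAC·CAC·B·CAC·CAC·CAC·CCD
    A ↦ B
    B ↦ A
    C ↦ CAC
    D ↦ CCD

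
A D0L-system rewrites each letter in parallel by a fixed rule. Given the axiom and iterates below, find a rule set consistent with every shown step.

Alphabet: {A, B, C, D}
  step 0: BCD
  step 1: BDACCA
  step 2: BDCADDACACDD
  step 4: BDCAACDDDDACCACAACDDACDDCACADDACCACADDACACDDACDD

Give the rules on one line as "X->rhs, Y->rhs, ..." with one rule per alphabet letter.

A->DD, B->BD, C->AC, D->CA

  step 1 ⇒ step 2: BDACCA ⇒ BD·CA·DD·AC·AC·DD
    A ↦ DD
    B ↦ BD
    C ↦ AC
    D ↦ CA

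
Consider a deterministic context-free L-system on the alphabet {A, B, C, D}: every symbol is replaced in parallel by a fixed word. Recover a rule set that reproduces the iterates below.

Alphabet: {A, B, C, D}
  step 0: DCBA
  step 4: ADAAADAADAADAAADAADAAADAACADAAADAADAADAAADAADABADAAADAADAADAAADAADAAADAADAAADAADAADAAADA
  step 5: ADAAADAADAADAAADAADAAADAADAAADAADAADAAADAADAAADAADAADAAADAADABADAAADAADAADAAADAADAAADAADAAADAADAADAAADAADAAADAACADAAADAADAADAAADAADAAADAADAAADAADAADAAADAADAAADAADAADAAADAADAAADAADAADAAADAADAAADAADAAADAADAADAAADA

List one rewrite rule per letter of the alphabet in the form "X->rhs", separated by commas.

  step 4 ⇒ step 5: ADAAADAADAADAAADAADAAADAACADAAADAADAADAAADAADABADAAADAADAADAAADAADAAADAADAAADAADAADAAADA ⇒ ADA·A·ADA·ADA·ADA·A·ADA·ADA·A·ADA·ADA·A·ADA·ADA·ADA·A·ADA·ADA·A·ADA·ADA·ADA·A·ADA·ADA·B·ADA·A·ADA·ADA·ADA·A·ADA·ADA·A·ADA·ADA·A·ADA·ADA·ADA·A·ADA·ADA·A·ADA·AC·ADA·A·ADA·ADA·ADA·A·ADA·ADA·A·ADA·ADA·A·ADA·ADA·ADA·A·ADA·ADA·A·ADA·ADA·ADA·A·ADA·ADA·A·ADA·ADA·ADA·A·ADA·ADA·A·ADA·ADA·A·ADA·ADA·ADA·A·ADA
    A ↦ ADA
    B ↦ AC
    C ↦ B
    D ↦ A

A->ADA, B->AC, C->B, D->A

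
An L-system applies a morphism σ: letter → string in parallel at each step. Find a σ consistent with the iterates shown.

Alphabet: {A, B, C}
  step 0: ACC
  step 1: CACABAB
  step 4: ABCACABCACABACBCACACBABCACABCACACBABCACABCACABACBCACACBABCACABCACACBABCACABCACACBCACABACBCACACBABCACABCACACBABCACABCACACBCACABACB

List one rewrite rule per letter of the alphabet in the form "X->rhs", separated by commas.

  step 0 ⇒ step 1: ACC ⇒ CAC·AB·AB
    A ↦ CAC
    C ↦ AB
    B ↦ ACB  (constrained at step 1)

A->CAC, B->ACB, C->AB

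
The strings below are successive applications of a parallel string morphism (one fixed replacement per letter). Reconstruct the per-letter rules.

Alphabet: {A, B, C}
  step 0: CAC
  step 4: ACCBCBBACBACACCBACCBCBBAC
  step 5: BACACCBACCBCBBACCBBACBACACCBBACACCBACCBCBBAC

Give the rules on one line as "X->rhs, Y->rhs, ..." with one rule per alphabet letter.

  step 4 ⇒ step 5: ACCBCBBACBACACCBACCBCBBAC ⇒ B·AC·AC·CB·AC·CB·CB·B·AC·CB·B·AC·B·AC·AC·CB·B·AC·AC·CB·AC·CB·CB·B·AC
    A ↦ B
    B ↦ CB
    C ↦ AC

A->B, B->CB, C->AC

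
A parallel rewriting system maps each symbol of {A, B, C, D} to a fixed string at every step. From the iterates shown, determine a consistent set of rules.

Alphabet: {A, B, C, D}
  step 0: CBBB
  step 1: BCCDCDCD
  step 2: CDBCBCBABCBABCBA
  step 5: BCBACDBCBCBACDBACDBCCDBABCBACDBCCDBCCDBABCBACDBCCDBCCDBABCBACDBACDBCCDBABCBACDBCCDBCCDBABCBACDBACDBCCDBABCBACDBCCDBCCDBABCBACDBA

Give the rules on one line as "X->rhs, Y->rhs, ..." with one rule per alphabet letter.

A->BA, B->CD, C->BC, D->BA

  step 1 ⇒ step 2: BCCDCDCD ⇒ CD·BC·BC·BA·BC·BA·BC·BA
    B ↦ CD
    C ↦ BC
    D ↦ BA
    A ↦ BA  (constrained at step 2)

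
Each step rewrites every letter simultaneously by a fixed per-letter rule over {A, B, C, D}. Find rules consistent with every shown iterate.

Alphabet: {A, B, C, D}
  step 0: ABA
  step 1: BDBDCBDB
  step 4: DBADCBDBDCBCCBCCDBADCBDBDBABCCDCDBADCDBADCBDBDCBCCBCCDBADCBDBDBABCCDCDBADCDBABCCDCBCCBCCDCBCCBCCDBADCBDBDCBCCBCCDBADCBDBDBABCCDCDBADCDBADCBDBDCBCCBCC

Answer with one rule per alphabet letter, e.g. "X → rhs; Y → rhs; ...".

A->BDB, B->DC, C->BCC, D->DBA

  step 0 ⇒ step 1: ABA ⇒ BDB·DC·BDB
    A ↦ BDB
    B ↦ DC
    C ↦ BCC  (constrained at step 1)
    D ↦ DBA  (constrained at step 1)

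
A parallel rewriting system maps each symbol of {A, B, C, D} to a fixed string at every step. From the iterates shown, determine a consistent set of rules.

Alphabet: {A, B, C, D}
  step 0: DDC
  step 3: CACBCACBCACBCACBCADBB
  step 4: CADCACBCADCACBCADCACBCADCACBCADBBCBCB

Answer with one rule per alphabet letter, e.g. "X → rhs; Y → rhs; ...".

  step 3 ⇒ step 4: CACBCACBCACBCACBCADBB ⇒ CA·D·CA·CB·CA·D·CA·CB·CA·D·CA·CB·CA·D·CA·CB·CA·D·BB·CB·CB
    A ↦ D
    B ↦ CB
    C ↦ CA
    D ↦ BB

A->D, B->CB, C->CA, D->BB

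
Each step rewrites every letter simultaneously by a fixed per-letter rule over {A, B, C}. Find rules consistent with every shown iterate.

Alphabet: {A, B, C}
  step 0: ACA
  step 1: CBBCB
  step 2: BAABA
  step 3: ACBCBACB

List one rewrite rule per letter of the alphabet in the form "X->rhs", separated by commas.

  step 2 ⇒ step 3: BAABA ⇒ A·CB·CB·A·CB
    A ↦ CB
    B ↦ A
  step 0 ⇒ step 1: ACA ⇒ CB·B·CB
    C ↦ B

A->CB, B->A, C->B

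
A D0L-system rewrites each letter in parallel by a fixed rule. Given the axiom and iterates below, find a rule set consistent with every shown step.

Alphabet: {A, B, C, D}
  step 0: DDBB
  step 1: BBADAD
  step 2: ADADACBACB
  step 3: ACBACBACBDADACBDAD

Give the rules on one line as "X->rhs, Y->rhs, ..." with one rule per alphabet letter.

  step 2 ⇒ step 3: ADADACBACB ⇒ AC·B·AC·B·AC·BD·AD·AC·BD·AD
    A ↦ AC
    B ↦ AD
    C ↦ BD
    D ↦ B

A->AC, B->AD, C->BD, D->B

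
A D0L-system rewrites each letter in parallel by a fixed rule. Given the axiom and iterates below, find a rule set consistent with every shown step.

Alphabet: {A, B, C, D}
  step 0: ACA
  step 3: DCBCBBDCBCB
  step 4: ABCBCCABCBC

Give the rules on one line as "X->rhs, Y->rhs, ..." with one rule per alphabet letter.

  step 3 ⇒ step 4: DCBCBBDCBCB ⇒ A·B·C·B·C·C·A·B·C·B·C
    B ↦ C
    C ↦ B
    D ↦ A
    A ↦ DCB  (constrained at step 0)

A->DCB, B->C, C->B, D->A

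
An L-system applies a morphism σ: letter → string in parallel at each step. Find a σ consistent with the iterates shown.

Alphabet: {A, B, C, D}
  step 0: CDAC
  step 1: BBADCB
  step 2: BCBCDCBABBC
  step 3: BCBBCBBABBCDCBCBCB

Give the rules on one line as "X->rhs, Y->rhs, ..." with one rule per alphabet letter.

A->DC, B->BC, C->B, D->BA

  step 2 ⇒ step 3: BCBCDCBABBC ⇒ BC·B·BC·B·BA·B·BC·DC·BC·BC·B
    A ↦ DC
    B ↦ BC
    C ↦ B
    D ↦ BA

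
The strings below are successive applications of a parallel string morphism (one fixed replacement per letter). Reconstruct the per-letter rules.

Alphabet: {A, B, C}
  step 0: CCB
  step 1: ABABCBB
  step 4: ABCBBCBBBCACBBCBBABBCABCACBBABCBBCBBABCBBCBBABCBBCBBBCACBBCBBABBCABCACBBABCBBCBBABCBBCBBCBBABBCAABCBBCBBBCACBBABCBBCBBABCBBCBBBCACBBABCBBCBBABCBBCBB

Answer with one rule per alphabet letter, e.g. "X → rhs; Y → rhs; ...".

A->BCA, B->CBB, C->AB

  step 0 ⇒ step 1: CCB ⇒ AB·AB·CBB
    B ↦ CBB
    C ↦ AB
    A ↦ BCA  (constrained at step 1)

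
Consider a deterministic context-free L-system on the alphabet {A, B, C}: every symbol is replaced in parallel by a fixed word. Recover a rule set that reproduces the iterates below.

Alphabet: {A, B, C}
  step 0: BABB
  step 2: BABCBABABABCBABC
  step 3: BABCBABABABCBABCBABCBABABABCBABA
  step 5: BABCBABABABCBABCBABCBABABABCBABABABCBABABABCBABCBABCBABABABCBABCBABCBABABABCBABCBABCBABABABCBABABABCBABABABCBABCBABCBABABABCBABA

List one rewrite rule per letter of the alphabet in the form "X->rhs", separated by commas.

A->BC, B->BA, C->BA

  step 2 ⇒ step 3: BABCBABABABCBABC ⇒ BA·BC·BA·BA·BA·BC·BA·BC·BA·BC·BA·BA·BA·BC·BA·BA
    A ↦ BC
    B ↦ BA
    C ↦ BA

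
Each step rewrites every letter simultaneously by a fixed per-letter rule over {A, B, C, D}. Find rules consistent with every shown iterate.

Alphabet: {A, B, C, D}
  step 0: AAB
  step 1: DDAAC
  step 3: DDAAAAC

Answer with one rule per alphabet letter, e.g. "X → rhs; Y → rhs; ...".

  step 0 ⇒ step 1: AAB ⇒ D·D·AAC
    A ↦ D
    B ↦ AAC
    C ↦ B  (constrained at step 1)
    D ↦ A  (constrained at step 1)

A->D, B->AAC, C->B, D->A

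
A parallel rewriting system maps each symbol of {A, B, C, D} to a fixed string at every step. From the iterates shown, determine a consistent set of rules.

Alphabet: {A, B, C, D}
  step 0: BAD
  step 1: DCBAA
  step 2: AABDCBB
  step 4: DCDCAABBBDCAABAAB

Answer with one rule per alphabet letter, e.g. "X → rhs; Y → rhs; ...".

A->B, B->DC, C->B, D->AA

  step 1 ⇒ step 2: DCBAA ⇒ AA·B·DC·B·B
    A ↦ B
    B ↦ DC
    C ↦ B
    D ↦ AA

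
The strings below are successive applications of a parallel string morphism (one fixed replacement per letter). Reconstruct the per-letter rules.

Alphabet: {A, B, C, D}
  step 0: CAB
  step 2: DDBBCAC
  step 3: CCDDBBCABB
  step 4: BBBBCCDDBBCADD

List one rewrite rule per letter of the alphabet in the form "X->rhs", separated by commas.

A->CA, B->D, C->BB, D->C

  step 3 ⇒ step 4: CCDDBBCABB ⇒ BB·BB·C·C·D·D·BB·CA·D·D
    A ↦ CA
    B ↦ D
    C ↦ BB
    D ↦ C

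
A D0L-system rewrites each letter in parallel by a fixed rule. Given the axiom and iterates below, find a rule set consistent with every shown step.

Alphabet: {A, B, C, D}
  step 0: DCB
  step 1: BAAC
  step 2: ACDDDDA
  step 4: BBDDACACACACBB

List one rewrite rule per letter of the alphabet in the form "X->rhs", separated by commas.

  step 1 ⇒ step 2: BAAC ⇒ AC·DD·DD·A
    A ↦ DD
    B ↦ AC
    C ↦ A
  step 0 ⇒ step 1: DCB ⇒ B·A·AC
    D ↦ B

A->DD, B->AC, C->A, D->B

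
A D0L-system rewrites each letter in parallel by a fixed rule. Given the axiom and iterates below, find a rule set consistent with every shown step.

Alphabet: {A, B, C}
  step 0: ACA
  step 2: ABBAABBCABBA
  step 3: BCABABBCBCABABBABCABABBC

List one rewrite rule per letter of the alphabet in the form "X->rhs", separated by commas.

A->BC, B->AB, C->BA

  step 2 ⇒ step 3: ABBAABBCABBA ⇒ BC·AB·AB·BC·BC·AB·AB·BA·BC·AB·AB·BC
    A ↦ BC
    B ↦ AB
    C ↦ BA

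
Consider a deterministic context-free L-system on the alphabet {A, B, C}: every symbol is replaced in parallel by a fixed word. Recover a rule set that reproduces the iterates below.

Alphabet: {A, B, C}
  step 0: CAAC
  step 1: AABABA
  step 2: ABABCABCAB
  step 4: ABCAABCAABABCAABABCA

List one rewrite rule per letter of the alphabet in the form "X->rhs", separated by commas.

A->AB, B->C, C->A

  step 1 ⇒ step 2: AABABA ⇒ AB·AB·C·AB·C·AB
    A ↦ AB
    B ↦ C
  step 0 ⇒ step 1: CAAC ⇒ A·AB·AB·A
    C ↦ A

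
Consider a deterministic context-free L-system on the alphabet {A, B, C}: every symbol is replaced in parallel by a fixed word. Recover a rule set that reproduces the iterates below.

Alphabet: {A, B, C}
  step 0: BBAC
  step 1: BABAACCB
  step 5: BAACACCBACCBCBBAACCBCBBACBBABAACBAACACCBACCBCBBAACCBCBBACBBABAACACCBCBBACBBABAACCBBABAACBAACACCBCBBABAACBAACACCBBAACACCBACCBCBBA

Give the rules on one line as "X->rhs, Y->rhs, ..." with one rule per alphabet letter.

  step 0 ⇒ step 1: BBAC ⇒ BA·BA·AC·CB
    A ↦ AC
    B ↦ BA
    C ↦ CB

A->AC, B->BA, C->CB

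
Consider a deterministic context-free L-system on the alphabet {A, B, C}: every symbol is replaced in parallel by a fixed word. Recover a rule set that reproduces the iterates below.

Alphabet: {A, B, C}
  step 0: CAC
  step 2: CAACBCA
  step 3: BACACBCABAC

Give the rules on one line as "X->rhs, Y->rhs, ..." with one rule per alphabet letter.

  step 2 ⇒ step 3: CAACBCA ⇒ B·AC·AC·B·CA·B·AC
    A ↦ AC
    B ↦ CA
    C ↦ B

A->AC, B->CA, C->B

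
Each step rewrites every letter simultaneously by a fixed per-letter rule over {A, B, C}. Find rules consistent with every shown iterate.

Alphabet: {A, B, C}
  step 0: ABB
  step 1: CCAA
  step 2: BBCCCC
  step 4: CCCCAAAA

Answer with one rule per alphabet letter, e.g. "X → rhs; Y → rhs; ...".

  step 1 ⇒ step 2: CCAA ⇒ B·B·CC·CC
    A ↦ CC
    C ↦ B
  step 0 ⇒ step 1: ABB ⇒ CC·A·A
    B ↦ A

A->CC, B->A, C->B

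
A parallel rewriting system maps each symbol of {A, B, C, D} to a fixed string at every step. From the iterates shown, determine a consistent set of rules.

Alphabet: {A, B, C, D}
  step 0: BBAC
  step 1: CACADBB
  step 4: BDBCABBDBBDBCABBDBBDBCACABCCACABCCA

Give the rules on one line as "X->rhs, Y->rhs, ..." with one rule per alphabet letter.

A->DB, B->CA, C->B, D->BC

  step 0 ⇒ step 1: BBAC ⇒ CA·CA·DB·B
    A ↦ DB
    B ↦ CA
    C ↦ B
    D ↦ BC  (constrained at step 1)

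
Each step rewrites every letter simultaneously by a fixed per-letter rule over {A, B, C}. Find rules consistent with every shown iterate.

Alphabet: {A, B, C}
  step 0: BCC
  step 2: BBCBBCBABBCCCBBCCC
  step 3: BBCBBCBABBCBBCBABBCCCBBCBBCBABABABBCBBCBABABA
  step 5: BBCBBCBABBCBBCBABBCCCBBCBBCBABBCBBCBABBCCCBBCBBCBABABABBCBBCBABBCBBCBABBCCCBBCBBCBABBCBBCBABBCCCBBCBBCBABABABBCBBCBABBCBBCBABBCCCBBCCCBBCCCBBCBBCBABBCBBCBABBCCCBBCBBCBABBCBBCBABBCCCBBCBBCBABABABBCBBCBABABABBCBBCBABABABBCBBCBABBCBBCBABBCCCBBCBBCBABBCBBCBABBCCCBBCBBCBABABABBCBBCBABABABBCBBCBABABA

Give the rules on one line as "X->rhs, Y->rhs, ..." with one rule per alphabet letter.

A->CC, B->BBC, C->BA

  step 2 ⇒ step 3: BBCBBCBABBCCCBBCCC ⇒ BBC·BBC·BA·BBC·BBC·BA·BBC·CC·BBC·BBC·BA·BA·BA·BBC·BBC·BA·BA·BA
    A ↦ CC
    B ↦ BBC
    C ↦ BA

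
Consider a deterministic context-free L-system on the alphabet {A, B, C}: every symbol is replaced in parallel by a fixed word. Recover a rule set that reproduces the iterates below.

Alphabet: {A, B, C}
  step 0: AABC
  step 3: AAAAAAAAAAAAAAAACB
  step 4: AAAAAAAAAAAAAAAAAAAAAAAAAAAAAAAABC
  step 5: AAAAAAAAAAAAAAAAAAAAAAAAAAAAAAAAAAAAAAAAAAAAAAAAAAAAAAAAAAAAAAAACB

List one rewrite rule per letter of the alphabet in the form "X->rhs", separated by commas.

A->AA, B->C, C->B

  step 4 ⇒ step 5: AAAAAAAAAAAAAAAAAAAAAAAAAAAAAAAABC ⇒ AA·AA·AA·AA·AA·AA·AA·AA·AA·AA·AA·AA·AA·AA·AA·AA·AA·AA·AA·AA·AA·AA·AA·AA·AA·AA·AA·AA·AA·AA·AA·AA·C·B
    A ↦ AA
    B ↦ C
    C ↦ B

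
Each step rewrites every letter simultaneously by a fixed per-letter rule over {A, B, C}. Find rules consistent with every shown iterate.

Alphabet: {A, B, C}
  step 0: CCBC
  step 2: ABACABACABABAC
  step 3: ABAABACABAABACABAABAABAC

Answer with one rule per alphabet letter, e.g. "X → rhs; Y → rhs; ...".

A->AB, B->A, C->AC

  step 2 ⇒ step 3: ABACABACABABAC ⇒ AB·A·AB·AC·AB·A·AB·AC·AB·A·AB·A·AB·AC
    A ↦ AB
    B ↦ A
    C ↦ AC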